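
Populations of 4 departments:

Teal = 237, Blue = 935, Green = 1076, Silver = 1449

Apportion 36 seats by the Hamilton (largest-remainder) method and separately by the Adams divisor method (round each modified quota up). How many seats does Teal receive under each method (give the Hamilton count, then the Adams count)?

Hamilton: Teal 2, Blue 9, Green 11, Silver 14.
Adams: Teal 3, Blue 9, Green 10, Silver 14.
Teal gets 2 under Hamilton and 3 under Adams.

2 and 3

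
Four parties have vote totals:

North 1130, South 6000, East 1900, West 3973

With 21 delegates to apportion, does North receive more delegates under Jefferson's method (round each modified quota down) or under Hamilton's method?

Hamilton

Jefferson: North 1, South 10, East 3, West 7.
Hamilton: North 2, South 10, East 3, West 6.
North gets 1 under Jefferson and 2 under Hamilton.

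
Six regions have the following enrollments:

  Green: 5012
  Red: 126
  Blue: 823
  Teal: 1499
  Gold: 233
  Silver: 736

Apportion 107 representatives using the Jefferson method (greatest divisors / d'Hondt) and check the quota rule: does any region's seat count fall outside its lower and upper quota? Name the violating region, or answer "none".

Green

Standard quotas: Green 63.624, Red 1.599, Blue 10.447, Teal 19.029, Gold 2.958, Silver 9.343.
Jefferson allocation: Green 65, Red 1, Blue 10, Teal 19, Gold 3, Silver 9.
Green has quota 63.624 (lower 63, upper 64) but receives 65 — outside the quota interval.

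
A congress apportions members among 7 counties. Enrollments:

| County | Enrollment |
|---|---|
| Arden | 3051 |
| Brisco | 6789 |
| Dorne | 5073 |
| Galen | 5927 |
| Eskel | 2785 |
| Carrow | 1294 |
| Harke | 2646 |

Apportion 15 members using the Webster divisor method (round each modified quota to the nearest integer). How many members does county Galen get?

Standard divisor 27565/15 ≈ 1837.667; standard quotas: Arden 1.660, Brisco 3.694, Dorne 2.761, Galen 3.225, Eskel 1.516, Carrow 0.704, Harke 1.440.
Rounding to the nearest integer gives 2, 4, 3, 3, 2, 1, 1 = 16 seats, so the divisor must be adjusted.
With modified divisor 1900: modified quotas Arden 1.606, Brisco 3.573, Dorne 2.670, Galen 3.119, Eskel 1.466, Carrow 0.681, Harke 1.393.
Rounding to the nearest integer: Arden 2, Brisco 4, Dorne 3, Galen 3, Eskel 1, Carrow 1, Harke 1 (total 15).
Galen receives 3.

3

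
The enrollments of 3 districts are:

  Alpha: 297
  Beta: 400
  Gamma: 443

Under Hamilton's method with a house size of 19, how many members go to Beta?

7

Standard divisor: 1140 ÷ 19 = 60.
Standard quotas: Alpha 4.950, Beta 6.667, Gamma 7.383.
Lower quotas: Alpha 4, Beta 6, Gamma 7 (sum 17, leaving 2 seats).
Remainders in descending order: Alpha 0.950, Beta 0.667, Gamma 0.383.
The surplus seats go to Alpha, Beta.
Beta receives 7.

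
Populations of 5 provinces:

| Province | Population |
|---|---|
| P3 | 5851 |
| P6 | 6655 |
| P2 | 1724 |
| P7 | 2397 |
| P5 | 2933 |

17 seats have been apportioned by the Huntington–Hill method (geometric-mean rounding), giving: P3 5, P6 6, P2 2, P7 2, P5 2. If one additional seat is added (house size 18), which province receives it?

P5

Priority for the next seat is population ÷ (√(s·(s+1))).
Priorities: P3 1068.242, P6 1026.889, P2 703.820, P7 978.571, P5 1197.392.
Highest priority: P5.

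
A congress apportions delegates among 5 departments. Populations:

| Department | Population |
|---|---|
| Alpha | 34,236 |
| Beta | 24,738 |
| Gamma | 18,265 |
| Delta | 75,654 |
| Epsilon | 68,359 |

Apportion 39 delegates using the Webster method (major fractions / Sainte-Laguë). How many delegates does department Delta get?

14

Standard divisor 221252/39 ≈ 5673.128; standard quotas: Alpha 6.035, Beta 4.361, Gamma 3.220, Delta 13.335, Epsilon 12.050.
Rounding to the nearest integer gives 6, 4, 3, 13, 12 = 38 seats, so the divisor must be adjusted.
With modified divisor 5550: modified quotas Alpha 6.169, Beta 4.457, Gamma 3.291, Delta 13.631, Epsilon 12.317.
Rounding to the nearest integer: Alpha 6, Beta 4, Gamma 3, Delta 14, Epsilon 12 (total 39).
Delta receives 14.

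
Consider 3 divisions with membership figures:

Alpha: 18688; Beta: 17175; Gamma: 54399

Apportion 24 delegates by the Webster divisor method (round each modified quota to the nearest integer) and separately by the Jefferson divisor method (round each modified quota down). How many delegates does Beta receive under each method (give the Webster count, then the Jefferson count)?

5 and 4

Webster: Alpha 5, Beta 5, Gamma 14.
Jefferson: Alpha 5, Beta 4, Gamma 15.
Beta gets 5 under Webster and 4 under Jefferson.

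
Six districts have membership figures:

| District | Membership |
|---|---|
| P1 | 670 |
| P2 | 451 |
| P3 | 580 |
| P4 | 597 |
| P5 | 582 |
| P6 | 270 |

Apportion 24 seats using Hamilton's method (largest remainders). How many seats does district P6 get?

2

Total 3150; standard divisor 3150/24 ≈ 131.25.
Standard quotas: P1 5.105, P2 3.436, P3 4.419, P4 4.549, P5 4.434, P6 2.057.
Lower quotas: P1 5, P2 3, P3 4, P4 4, P5 4, P6 2 (sum 22, leaving 2 seats).
Remainders in descending order: P4 0.549, P2 0.436, P5 0.434, P3 0.419, P1 0.105, P6 0.057.
Largest remainders: P4, P2 receive the extra seats.
P6 receives 2.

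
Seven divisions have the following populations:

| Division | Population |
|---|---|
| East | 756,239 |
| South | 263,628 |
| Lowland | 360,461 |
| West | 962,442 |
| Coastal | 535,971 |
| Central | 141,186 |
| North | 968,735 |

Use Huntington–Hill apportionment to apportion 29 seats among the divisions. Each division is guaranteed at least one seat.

With divisor 142614: modified quotas East 5.303, South 1.849, Lowland 2.528, West 6.749, Coastal 3.758, Central 0.990, North 6.793.
Geometric-mean thresholds: East √(5·6)=5.477, South √(1·2)=1.414, Lowland √(2·3)=2.449, West √(6·7)=6.481, Coastal √(3·4)=3.464, Central (min 1), North √(6·7)=6.481.
Each quota rounded against its threshold gives East 5, South 2, Lowland 3, West 7, Coastal 4, Central 1, North 7 (total 29).

East=5, South=2, Lowland=3, West=7, Coastal=4, Central=1, North=7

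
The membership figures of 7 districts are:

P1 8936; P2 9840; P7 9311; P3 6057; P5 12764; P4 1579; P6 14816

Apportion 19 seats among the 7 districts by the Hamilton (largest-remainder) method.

The standard divisor is 63303/19 ≈ 3331.737.
Standard quotas: P1 2.6821, P2 2.9534, P7 2.7946, P3 1.8180, P5 3.8310, P4 0.4739, P6 4.4469.
Lower quotas: P1 2, P2 2, P7 2, P3 1, P5 3, P4 0, P6 4 (sum 14, leaving 5 seats).
Remainders in descending order: P2 0.9534, P5 0.8310, P3 0.8180, P7 0.7946, P1 0.6821, P4 0.4739, P6 0.4469.
The surplus seats go to P2, P5, P3, P7, P1.

P1 3, P2 3, P7 3, P3 2, P5 4, P4 0, P6 4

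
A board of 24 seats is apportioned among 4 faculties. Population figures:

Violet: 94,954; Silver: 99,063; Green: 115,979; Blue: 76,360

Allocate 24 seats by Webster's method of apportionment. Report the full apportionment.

Standard divisor 386356/24 ≈ 16098.167; standard quotas: Violet 5.898, Silver 6.154, Green 7.204, Blue 4.743.
Rounding to the nearest integer gives Violet 6, Silver 6, Green 7, Blue 5 — total 24, matching the house size, so no adjustment is needed.

Violet 6, Silver 6, Green 7, Blue 5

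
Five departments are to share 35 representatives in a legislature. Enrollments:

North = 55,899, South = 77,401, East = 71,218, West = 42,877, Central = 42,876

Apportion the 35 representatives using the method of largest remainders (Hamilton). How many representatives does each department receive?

North=7, South=9, East=9, West=5, Central=5

The standard divisor is 290271/35 ≈ 8293.457.
Standard quotas: North 6.7401, South 9.3328, East 8.5873, West 5.1700, Central 5.1699.
Lower quotas: North 6, South 9, East 8, West 5, Central 5 (sum 33, leaving 2 seats).
Remainders in descending order: North 0.7401, East 0.5873, South 0.3328, West 0.1700, Central 0.1699.
Largest remainders: North, East receive the extra seats.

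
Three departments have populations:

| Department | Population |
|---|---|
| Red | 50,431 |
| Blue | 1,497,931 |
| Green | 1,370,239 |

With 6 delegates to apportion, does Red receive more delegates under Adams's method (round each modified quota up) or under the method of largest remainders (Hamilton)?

Adams

Adams: Red 1, Blue 3, Green 2.
Hamilton: Red 0, Blue 3, Green 3.
Red gets 1 under Adams and 0 under Hamilton.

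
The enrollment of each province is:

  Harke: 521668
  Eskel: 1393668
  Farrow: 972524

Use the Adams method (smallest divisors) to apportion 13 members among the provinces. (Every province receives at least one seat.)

Standard divisor 2887860/13 ≈ 222143.077; standard quotas: Harke 2.348, Eskel 6.274, Farrow 4.378.
Rounding up gives 3, 7, 5 = 15 seats, so the divisor must be adjusted.
With modified divisor 252000: modified quotas Harke 2.070, Eskel 5.530, Farrow 3.859.
Rounding up: Harke 3, Eskel 6, Farrow 4 (total 13).

Harke 3; Eskel 6; Farrow 4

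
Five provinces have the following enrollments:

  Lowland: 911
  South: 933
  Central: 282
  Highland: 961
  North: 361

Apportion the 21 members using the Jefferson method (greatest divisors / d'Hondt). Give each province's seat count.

Standard divisor 3448/21 ≈ 164.19; standard quotas: Lowland 5.548, South 5.682, Central 1.718, Highland 5.853, North 2.199.
Rounding down gives 5, 5, 1, 5, 2 = 18 seats, so the divisor must be adjusted.
With modified divisor 150: modified quotas Lowland 6.073, South 6.220, Central 1.880, Highland 6.407, North 2.407.
Rounding down: Lowland 6, South 6, Central 1, Highland 6, North 2 (total 21).

Lowland 6; South 6; Central 1; Highland 6; North 2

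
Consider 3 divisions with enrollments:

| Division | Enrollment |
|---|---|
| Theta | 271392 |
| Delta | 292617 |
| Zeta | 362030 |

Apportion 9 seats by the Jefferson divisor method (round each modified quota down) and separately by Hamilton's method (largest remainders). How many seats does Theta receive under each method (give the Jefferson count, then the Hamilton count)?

Jefferson: Theta 2, Delta 3, Zeta 4.
Hamilton: Theta 3, Delta 3, Zeta 3.
Theta gets 2 under Jefferson and 3 under Hamilton.

2 and 3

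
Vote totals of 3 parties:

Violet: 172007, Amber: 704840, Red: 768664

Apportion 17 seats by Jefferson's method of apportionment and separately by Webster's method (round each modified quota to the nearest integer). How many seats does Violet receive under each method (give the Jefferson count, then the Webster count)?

1 and 2

Jefferson: Violet 1, Amber 8, Red 8.
Webster: Violet 2, Amber 7, Red 8.
Violet gets 1 under Jefferson and 2 under Webster.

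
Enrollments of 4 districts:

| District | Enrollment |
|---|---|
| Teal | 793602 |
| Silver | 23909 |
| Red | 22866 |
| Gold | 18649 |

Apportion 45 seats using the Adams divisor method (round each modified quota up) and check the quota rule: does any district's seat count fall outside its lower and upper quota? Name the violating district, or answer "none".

Teal

Standard quotas: Teal 41.573, Silver 1.252, Red 1.198, Gold 0.977.
Adams allocation: Teal 40, Silver 2, Red 2, Gold 1.
Teal has quota 41.573 (lower 41, upper 42) but receives 40 — outside the quota interval.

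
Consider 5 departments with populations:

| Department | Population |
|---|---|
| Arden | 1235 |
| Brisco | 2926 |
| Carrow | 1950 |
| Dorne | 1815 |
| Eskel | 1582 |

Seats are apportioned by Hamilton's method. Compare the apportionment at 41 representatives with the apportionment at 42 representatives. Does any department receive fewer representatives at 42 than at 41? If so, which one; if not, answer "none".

none

At 41 seats: Arden 5, Brisco 13, Carrow 8, Dorne 8, Eskel 7.
At 42 seats: Arden 5, Brisco 13, Carrow 9, Dorne 8, Eskel 7.
No department's allocation decreased.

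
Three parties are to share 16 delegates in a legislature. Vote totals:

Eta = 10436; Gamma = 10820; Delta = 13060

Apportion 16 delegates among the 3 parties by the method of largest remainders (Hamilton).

Standard divisor: 34316 ÷ 16 ≈ 2144.75.
Standard quotas: Eta 4.8658, Gamma 5.0449, Delta 6.0893.
Lower quotas: Eta 4, Gamma 5, Delta 6 (sum 15, leaving 1 seat).
Remainders in descending order: Eta 0.8658, Delta 0.0893, Gamma 0.0449.
Largest remainder: Eta receives the extra seat.

Eta: 5, Gamma: 5, Delta: 6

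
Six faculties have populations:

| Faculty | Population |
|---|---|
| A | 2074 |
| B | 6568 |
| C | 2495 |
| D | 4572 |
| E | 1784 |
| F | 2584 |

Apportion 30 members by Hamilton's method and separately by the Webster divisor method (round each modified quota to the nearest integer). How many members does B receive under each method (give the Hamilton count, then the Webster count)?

Hamilton: A 3, B 10, C 4, D 7, E 2, F 4.
Webster: A 3, B 9, C 4, D 7, E 3, F 4.
B gets 10 under Hamilton and 9 under Webster.

10 and 9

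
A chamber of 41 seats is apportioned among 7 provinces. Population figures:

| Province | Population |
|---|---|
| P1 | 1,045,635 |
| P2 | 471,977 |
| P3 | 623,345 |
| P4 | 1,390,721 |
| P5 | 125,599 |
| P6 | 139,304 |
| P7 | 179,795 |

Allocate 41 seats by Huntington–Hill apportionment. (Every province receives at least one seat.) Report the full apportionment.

P1=11, P2=5, P3=6, P4=14, P5=1, P6=2, P7=2

With divisor 97344: modified quotas P1 10.742, P2 4.849, P3 6.404, P4 14.287, P5 1.290, P6 1.431, P7 1.847.
Geometric-mean thresholds: P1 √(10·11)=10.488, P2 √(4·5)=4.472, P3 √(6·7)=6.481, P4 √(14·15)=14.491, P5 √(1·2)=1.414, P6 √(1·2)=1.414, P7 √(1·2)=1.414.
Each quota rounded against its threshold gives P1 11, P2 5, P3 6, P4 14, P5 1, P6 2, P7 2 (total 41).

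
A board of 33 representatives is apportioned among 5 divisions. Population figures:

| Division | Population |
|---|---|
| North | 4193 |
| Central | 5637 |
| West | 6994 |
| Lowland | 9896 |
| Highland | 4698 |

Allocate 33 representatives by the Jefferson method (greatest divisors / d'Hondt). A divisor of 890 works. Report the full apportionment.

With modified divisor 890: modified quotas North 4.711, Central 6.334, West 7.858, Lowland 11.119, Highland 5.279.
Rounding down: North 4, Central 6, West 7, Lowland 11, Highland 5 (total 33).

North 4; Central 6; West 7; Lowland 11; Highland 5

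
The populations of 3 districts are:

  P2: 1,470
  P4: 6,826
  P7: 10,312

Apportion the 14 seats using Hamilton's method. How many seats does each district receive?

Total 18608; standard divisor 18608/14 ≈ 1329.143.
Standard quotas: P2 1.1060, P4 5.1356, P7 7.7584.
Lower quotas: P2 1, P4 5, P7 7 (sum 13, leaving 1 seat).
Remainders in descending order: P7 0.7584, P4 0.1356, P2 0.1060.
The surplus seat goes to P7.

P2 1; P4 5; P7 8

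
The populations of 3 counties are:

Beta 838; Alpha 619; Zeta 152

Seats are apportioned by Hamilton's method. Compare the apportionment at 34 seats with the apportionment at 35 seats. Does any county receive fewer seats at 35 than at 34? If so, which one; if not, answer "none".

At 34 seats: Beta 18, Alpha 13, Zeta 3.
At 35 seats: Beta 18, Alpha 14, Zeta 3.
No county's allocation decreased.

none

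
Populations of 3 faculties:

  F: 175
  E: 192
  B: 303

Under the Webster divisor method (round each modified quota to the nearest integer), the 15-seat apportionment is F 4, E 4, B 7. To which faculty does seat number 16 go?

E

Priority for the next seat is population ÷ (current seats + 0.5).
Priorities: F 38.889, E 42.667, B 40.400.
Highest priority: E.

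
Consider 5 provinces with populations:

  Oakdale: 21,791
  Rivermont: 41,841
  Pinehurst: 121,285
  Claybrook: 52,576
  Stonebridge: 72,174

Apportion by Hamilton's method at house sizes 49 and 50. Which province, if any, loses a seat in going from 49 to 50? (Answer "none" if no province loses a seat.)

Oakdale

At 49 seats: Oakdale 4, Rivermont 7, Pinehurst 19, Claybrook 8, Stonebridge 11.
At 50 seats: Oakdale 3, Rivermont 7, Pinehurst 20, Claybrook 8, Stonebridge 12.
Oakdale drops from 4 to 3.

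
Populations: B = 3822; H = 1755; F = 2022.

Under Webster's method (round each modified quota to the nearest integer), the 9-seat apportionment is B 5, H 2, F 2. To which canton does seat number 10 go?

Priority for the next seat is population ÷ (current seats + 0.5).
Priorities: B 694.909, H 702.000, F 808.800.
Highest priority: F.

F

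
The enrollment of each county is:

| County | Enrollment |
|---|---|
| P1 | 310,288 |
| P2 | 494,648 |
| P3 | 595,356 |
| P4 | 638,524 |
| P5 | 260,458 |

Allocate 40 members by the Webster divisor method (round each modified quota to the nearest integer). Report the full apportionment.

P1=5, P2=9, P3=10, P4=11, P5=5

Standard divisor 2299274/40 ≈ 57481.85; standard quotas: P1 5.398, P2 8.605, P3 10.357, P4 11.108, P5 4.531.
Rounding to the nearest integer gives P1 5, P2 9, P3 10, P4 11, P5 5 — total 40, matching the house size, so no adjustment is needed.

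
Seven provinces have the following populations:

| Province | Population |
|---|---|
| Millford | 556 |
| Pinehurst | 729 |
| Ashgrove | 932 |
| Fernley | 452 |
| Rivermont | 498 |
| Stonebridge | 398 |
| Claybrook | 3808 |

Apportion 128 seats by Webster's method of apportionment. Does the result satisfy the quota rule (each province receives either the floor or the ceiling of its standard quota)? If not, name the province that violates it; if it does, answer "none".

Claybrook

Standard quotas: Millford 9.653, Pinehurst 12.656, Ashgrove 16.180, Fernley 7.847, Rivermont 8.646, Stonebridge 6.910, Claybrook 66.109.
Webster allocation: Millford 10, Pinehurst 13, Ashgrove 16, Fernley 8, Rivermont 9, Stonebridge 7, Claybrook 65.
Claybrook has quota 66.109 (lower 66, upper 67) but receives 65 — outside the quota interval.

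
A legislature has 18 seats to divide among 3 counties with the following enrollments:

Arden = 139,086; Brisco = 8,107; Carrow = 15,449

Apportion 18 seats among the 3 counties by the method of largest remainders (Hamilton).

Arden 15, Brisco 1, Carrow 2

The standard divisor is 162642/18 ≈ 9035.667.
Standard quotas: Arden 15.3930, Brisco 0.8972, Carrow 1.7098.
Lower quotas: Arden 15, Brisco 0, Carrow 1 (sum 16, leaving 2 seats).
Remainders in descending order: Brisco 0.8972, Carrow 0.7098, Arden 0.3930.
Largest remainders: Brisco, Carrow receive the extra seats.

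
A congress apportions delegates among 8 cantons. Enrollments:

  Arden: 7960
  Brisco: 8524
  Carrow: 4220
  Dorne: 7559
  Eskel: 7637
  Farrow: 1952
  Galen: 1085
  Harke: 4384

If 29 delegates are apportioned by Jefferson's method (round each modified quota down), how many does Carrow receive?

Standard divisor 43321/29 ≈ 1493.828; standard quotas: Arden 5.329, Brisco 5.706, Carrow 2.825, Dorne 5.060, Eskel 5.112, Farrow 1.307, Galen 0.726, Harke 2.935.
Rounding down gives 5, 5, 2, 5, 5, 1, 0, 2 = 25 seats, so the divisor must be adjusted.
With modified divisor 1300: modified quotas Arden 6.123, Brisco 6.557, Carrow 3.246, Dorne 5.815, Eskel 5.875, Farrow 1.502, Galen 0.835, Harke 3.372.
Rounding down: Arden 6, Brisco 6, Carrow 3, Dorne 5, Eskel 5, Farrow 1, Galen 0, Harke 3 (total 29).
Carrow receives 3.

3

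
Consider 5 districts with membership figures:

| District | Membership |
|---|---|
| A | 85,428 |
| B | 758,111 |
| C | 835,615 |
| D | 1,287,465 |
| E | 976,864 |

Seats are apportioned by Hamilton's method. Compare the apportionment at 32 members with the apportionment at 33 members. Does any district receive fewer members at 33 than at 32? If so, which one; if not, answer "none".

none

At 32 seats: A 1, B 6, C 7, D 10, E 8.
At 33 seats: A 1, B 6, C 7, D 11, E 8.
No district's allocation decreased.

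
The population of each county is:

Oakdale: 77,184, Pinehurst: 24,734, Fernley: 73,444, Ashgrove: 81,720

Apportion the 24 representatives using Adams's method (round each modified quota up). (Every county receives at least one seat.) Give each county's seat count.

Standard divisor 257082/24 ≈ 10711.75; standard quotas: Oakdale 7.206, Pinehurst 2.309, Fernley 6.856, Ashgrove 7.629.
Rounding up gives 8, 3, 7, 8 = 26 seats, so the divisor must be adjusted.
With modified divisor 12000: modified quotas Oakdale 6.432, Pinehurst 2.061, Fernley 6.120, Ashgrove 6.810.
Rounding up: Oakdale 7, Pinehurst 3, Fernley 7, Ashgrove 7 (total 24).

Oakdale=7, Pinehurst=3, Fernley=7, Ashgrove=7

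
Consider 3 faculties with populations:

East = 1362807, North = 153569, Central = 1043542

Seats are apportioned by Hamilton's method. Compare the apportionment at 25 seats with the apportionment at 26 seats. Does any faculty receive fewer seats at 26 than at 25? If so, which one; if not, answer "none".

At 25 seats: East 13, North 2, Central 10.
At 26 seats: East 14, North 1, Central 11.
North drops from 2 to 1.

North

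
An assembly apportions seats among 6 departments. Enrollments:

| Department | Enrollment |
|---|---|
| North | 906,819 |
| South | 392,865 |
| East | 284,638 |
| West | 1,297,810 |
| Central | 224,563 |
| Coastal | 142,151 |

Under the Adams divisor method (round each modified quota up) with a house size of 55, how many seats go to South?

Standard divisor 3248846/55 ≈ 59069.927; standard quotas: North 15.352, South 6.651, East 4.819, West 21.971, Central 3.802, Coastal 2.406.
Rounding up gives 16, 7, 5, 22, 4, 3 = 57 seats, so the divisor must be adjusted.
With modified divisor 63300: modified quotas North 14.326, South 6.206, East 4.497, West 20.503, Central 3.548, Coastal 2.246.
Rounding up: North 15, South 7, East 5, West 21, Central 4, Coastal 3 (total 55).
South receives 7.

7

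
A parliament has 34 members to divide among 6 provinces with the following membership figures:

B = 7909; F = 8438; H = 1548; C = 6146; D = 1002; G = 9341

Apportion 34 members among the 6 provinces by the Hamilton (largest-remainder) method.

B=8; F=8; H=2; C=6; D=1; G=9

Total 34384; standard divisor 34384/34 ≈ 1011.294.
Standard quotas: B 7.8207, F 8.3438, H 1.5307, C 6.0774, D 0.9908, G 9.2367.
Lower quotas: B 7, F 8, H 1, C 6, D 0, G 9 (sum 31, leaving 3 seats).
Remainders in descending order: D 0.9908, B 0.8207, H 0.5307, F 0.3438, G 0.2367, C 0.0774.
Largest remainders: D, B, H receive the extra seats.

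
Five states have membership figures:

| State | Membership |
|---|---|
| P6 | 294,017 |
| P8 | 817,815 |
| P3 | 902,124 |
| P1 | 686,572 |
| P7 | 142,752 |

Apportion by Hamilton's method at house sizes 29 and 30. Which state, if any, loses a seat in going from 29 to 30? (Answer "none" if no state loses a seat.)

P7

At 29 seats: P6 3, P8 8, P3 9, P1 7, P7 2.
At 30 seats: P6 3, P8 9, P3 10, P1 7, P7 1.
P7 drops from 2 to 1.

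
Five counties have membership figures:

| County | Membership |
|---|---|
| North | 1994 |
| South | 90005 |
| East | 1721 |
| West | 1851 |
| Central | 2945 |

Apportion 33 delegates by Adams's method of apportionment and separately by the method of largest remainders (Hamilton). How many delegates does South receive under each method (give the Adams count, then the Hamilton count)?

29 and 30

Adams: North 1, South 29, East 1, West 1, Central 1.
Hamilton: North 1, South 30, East 0, West 1, Central 1.
South gets 29 under Adams and 30 under Hamilton.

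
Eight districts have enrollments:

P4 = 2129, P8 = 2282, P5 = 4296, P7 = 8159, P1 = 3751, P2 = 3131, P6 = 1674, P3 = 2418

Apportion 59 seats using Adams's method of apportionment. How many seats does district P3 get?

Standard divisor 27840/59 ≈ 471.864; standard quotas: P4 4.512, P8 4.836, P5 9.104, P7 17.291, P1 7.949, P2 6.635, P6 3.548, P3 5.124.
Rounding up gives 5, 5, 10, 18, 8, 7, 4, 6 = 63 seats, so the divisor must be adjusted.
With modified divisor 520: modified quotas P4 4.094, P8 4.388, P5 8.262, P7 15.690, P1 7.213, P2 6.021, P6 3.219, P3 4.650.
Rounding up: P4 5, P8 5, P5 9, P7 16, P1 8, P2 7, P6 4, P3 5 (total 59).
P3 receives 5.

5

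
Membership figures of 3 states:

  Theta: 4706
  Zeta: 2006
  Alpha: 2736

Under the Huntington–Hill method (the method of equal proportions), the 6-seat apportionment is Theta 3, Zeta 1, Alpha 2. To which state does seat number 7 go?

Priority for the next seat is population ÷ (√(s·(s+1))).
Priorities: Theta 1358.505, Zeta 1418.456, Alpha 1116.967.
Highest priority: Zeta.

Zeta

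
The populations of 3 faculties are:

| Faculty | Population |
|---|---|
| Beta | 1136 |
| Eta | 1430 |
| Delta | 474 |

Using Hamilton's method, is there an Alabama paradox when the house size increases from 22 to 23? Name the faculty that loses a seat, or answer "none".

At 22 seats: Beta 8, Eta 10, Delta 4.
At 23 seats: Beta 9, Eta 11, Delta 3.
Delta drops from 4 to 3.

Delta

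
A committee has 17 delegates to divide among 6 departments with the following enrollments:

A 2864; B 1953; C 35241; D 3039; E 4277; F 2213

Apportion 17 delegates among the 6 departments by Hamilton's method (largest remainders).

Total 49587; standard divisor 49587/17 ≈ 2916.882.
Standard quotas: A 0.9819, B 0.6696, C 12.0817, D 1.0419, E 1.4663, F 0.7587.
Lower quotas: A 0, B 0, C 12, D 1, E 1, F 0 (sum 14, leaving 3 seats).
Remainders in descending order: A 0.9819, F 0.7587, B 0.6696, E 0.4663, C 0.0817, D 0.0419.
The surplus seats go to A, F, B.

A 1, B 1, C 12, D 1, E 1, F 1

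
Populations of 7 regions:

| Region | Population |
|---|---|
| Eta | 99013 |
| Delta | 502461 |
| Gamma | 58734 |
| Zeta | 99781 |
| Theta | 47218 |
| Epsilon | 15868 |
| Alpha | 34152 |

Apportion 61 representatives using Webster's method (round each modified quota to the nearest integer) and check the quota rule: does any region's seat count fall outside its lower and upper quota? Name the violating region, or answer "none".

Standard quotas: Eta 7.046, Delta 35.755, Gamma 4.179, Zeta 7.100, Theta 3.360, Epsilon 1.129, Alpha 2.430.
Webster allocation: Eta 7, Delta 37, Gamma 4, Zeta 7, Theta 3, Epsilon 1, Alpha 2.
Delta has quota 35.755 (lower 35, upper 36) but receives 37 — outside the quota interval.

Delta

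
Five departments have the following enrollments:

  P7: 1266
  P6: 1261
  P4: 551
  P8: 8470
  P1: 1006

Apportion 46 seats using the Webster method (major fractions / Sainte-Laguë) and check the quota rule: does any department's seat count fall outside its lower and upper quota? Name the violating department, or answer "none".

Standard quotas: P7 4.639, P6 4.621, P4 2.019, P8 31.036, P1 3.686.
Webster allocation: P7 5, P6 5, P4 2, P8 30, P1 4.
P8 has quota 31.036 (lower 31, upper 32) but receives 30 — outside the quota interval.

P8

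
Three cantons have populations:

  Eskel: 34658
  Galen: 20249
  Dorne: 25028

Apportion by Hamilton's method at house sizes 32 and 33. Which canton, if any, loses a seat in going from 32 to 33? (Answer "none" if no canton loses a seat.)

none

At 32 seats: Eskel 14, Galen 8, Dorne 10.
At 33 seats: Eskel 14, Galen 9, Dorne 10.
No canton's allocation decreased.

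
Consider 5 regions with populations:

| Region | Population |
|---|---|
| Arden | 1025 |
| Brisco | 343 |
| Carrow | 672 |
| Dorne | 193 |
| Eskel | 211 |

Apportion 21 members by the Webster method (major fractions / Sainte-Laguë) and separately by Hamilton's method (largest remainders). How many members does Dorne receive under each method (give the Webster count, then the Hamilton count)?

2 and 1

Webster: Arden 8, Brisco 3, Carrow 6, Dorne 2, Eskel 2.
Hamilton: Arden 9, Brisco 3, Carrow 6, Dorne 1, Eskel 2.
Dorne gets 2 under Webster and 1 under Hamilton.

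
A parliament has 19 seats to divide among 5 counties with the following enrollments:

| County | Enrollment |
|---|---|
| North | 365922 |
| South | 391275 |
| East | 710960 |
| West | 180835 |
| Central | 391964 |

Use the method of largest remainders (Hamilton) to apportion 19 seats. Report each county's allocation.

North 3, South 4, East 6, West 2, Central 4

Standard divisor: 2040956 ÷ 19 ≈ 107418.737.
Standard quotas: North 3.4065, South 3.6425, East 6.6186, West 1.6835, Central 3.6489.
Lower quotas: North 3, South 3, East 6, West 1, Central 3 (sum 16, leaving 3 seats).
Remainders in descending order: West 0.6835, Central 0.6489, South 0.6425, East 0.6186, North 0.4065.
The surplus seats go to West, Central, South.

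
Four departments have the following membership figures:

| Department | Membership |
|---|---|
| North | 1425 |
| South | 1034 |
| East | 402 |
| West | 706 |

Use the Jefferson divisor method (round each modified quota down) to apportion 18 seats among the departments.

North 8; South 5; East 2; West 3

Standard divisor 3567/18 ≈ 198.167; standard quotas: North 7.191, South 5.218, East 2.029, West 3.563.
Rounding down gives 7, 5, 2, 3 = 17 seats, so the divisor must be adjusted.
With modified divisor 177.64: modified quotas North 8.022, South 5.821, East 2.263, West 3.974.
Rounding down: North 8, South 5, East 2, West 3 (total 18).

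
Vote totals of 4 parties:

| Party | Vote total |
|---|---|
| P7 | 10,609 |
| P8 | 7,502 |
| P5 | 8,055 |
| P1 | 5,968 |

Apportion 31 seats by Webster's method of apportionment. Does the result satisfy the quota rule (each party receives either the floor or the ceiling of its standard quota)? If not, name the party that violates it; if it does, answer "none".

none

Standard quotas: P7 10.235, P8 7.237, P5 7.771, P1 5.757.
Webster allocation: P7 10, P8 7, P5 8, P1 6.
Every allocation lies between the lower and upper quota.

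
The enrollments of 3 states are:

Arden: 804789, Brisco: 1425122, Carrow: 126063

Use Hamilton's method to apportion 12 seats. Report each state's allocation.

Arden: 4; Brisco: 7; Carrow: 1

Standard divisor: 2355974 ÷ 12 ≈ 196331.167.
Standard quotas: Arden 4.0991, Brisco 7.2588, Carrow 0.6421.
Lower quotas: Arden 4, Brisco 7, Carrow 0 (sum 11, leaving 1 seat).
Remainders in descending order: Carrow 0.6421, Brisco 0.2588, Arden 0.0991.
Largest remainder: Carrow receives the extra seat.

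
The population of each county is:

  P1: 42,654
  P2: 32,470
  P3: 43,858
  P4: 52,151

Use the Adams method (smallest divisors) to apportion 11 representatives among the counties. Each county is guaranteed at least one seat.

P1 3, P2 2, P3 3, P4 3

Standard divisor 171133/11 ≈ 15557.545; standard quotas: P1 2.742, P2 2.087, P3 2.819, P4 3.352.
Rounding up gives 3, 3, 3, 4 = 13 seats, so the divisor must be adjusted.
With modified divisor 19400: modified quotas P1 2.199, P2 1.674, P3 2.261, P4 2.688.
Rounding up: P1 3, P2 2, P3 3, P4 3 (total 11).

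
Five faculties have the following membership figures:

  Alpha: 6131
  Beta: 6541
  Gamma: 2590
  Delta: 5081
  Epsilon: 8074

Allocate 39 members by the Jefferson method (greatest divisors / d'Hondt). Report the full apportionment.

Standard divisor 28417/39 ≈ 728.641; standard quotas: Alpha 8.414, Beta 8.977, Gamma 3.555, Delta 6.973, Epsilon 11.081.
Rounding down gives 8, 8, 3, 6, 11 = 36 seats, so the divisor must be adjusted.
With modified divisor 677: modified quotas Alpha 9.056, Beta 9.662, Gamma 3.826, Delta 7.505, Epsilon 11.926.
Rounding down: Alpha 9, Beta 9, Gamma 3, Delta 7, Epsilon 11 (total 39).

Alpha: 9, Beta: 9, Gamma: 3, Delta: 7, Epsilon: 11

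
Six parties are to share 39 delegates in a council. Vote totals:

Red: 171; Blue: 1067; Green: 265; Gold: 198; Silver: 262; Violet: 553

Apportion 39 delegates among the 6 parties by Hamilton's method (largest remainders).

Standard divisor: 2516 ÷ 39 ≈ 64.513.
Standard quotas: Red 2.651, Blue 16.539, Green 4.108, Gold 3.069, Silver 4.061, Violet 8.572.
Lower quotas: Red 2, Blue 16, Green 4, Gold 3, Silver 4, Violet 8 (sum 37, leaving 2 seats).
Remainders in descending order: Red 0.651, Violet 0.572, Blue 0.539, Green 0.108, Gold 0.069, Silver 0.061.
The surplus seats go to Red, Violet.

Red 3, Blue 16, Green 4, Gold 3, Silver 4, Violet 9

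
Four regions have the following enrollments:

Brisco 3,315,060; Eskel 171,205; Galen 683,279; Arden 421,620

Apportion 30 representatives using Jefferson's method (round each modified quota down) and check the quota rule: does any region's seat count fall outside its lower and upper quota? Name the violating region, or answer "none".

Brisco

Standard quotas: Brisco 21.662, Eskel 1.119, Galen 4.465, Arden 2.755.
Jefferson allocation: Brisco 23, Eskel 1, Galen 4, Arden 2.
Brisco has quota 21.662 (lower 21, upper 22) but receives 23 — outside the quota interval.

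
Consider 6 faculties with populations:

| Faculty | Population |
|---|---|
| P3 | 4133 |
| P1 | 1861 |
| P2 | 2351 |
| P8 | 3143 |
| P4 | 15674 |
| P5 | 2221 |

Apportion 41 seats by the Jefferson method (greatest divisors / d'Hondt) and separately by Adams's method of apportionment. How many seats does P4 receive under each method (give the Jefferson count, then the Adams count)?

23 and 21

Jefferson: P3 6, P1 2, P2 3, P8 4, P4 23, P5 3.
Adams: P3 6, P1 3, P2 3, P8 5, P4 21, P5 3.
P4 gets 23 under Jefferson and 21 under Adams.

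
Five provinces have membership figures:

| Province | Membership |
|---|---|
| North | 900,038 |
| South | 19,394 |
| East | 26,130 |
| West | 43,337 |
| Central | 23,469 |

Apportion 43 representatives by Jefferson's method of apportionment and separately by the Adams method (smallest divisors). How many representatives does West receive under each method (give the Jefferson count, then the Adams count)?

Jefferson: North 40, South 0, East 1, West 1, Central 1.
Adams: North 37, South 1, East 2, West 2, Central 1.
West gets 1 under Jefferson and 2 under Adams.

1 and 2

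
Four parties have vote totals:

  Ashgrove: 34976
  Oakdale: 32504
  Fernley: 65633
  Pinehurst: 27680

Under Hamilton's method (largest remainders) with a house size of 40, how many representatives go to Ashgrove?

Standard divisor: 160793 ÷ 40 ≈ 4019.825.
Standard quotas: Ashgrove 8.7009, Oakdale 8.0859, Fernley 16.3273, Pinehurst 6.8859.
Lower quotas: Ashgrove 8, Oakdale 8, Fernley 16, Pinehurst 6 (sum 38, leaving 2 seats).
Remainders in descending order: Pinehurst 0.8859, Ashgrove 0.7009, Fernley 0.3273, Oakdale 0.0859.
The surplus seats go to Pinehurst, Ashgrove.
Ashgrove receives 9.

9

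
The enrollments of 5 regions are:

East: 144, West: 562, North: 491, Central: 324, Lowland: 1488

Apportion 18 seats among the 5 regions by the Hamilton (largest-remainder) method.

The standard divisor is 3009/18 ≈ 167.167.
Standard quotas: East 0.861, West 3.362, North 2.937, Central 1.938, Lowland 8.901.
Lower quotas: East 0, West 3, North 2, Central 1, Lowland 8 (sum 14, leaving 4 seats).
Remainders in descending order: Central 0.938, North 0.937, Lowland 0.901, East 0.861, West 0.362.
Largest remainders: Central, North, Lowland, East receive the extra seats.

East: 1, West: 3, North: 3, Central: 2, Lowland: 9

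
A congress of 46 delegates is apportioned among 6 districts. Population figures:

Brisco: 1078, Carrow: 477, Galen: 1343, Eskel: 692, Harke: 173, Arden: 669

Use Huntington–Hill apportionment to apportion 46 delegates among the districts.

With divisor 97: modified quotas Brisco 11.113, Carrow 4.918, Galen 13.845, Eskel 7.134, Harke 1.784, Arden 6.897.
Geometric-mean thresholds: Brisco √(11·12)=11.489, Carrow √(4·5)=4.472, Galen √(13·14)=13.491, Eskel √(7·8)=7.483, Harke √(1·2)=1.414, Arden √(6·7)=6.481.
Each quota rounded against its threshold gives Brisco 11, Carrow 5, Galen 14, Eskel 7, Harke 2, Arden 7 (total 46).

Brisco 11; Carrow 5; Galen 14; Eskel 7; Harke 2; Arden 7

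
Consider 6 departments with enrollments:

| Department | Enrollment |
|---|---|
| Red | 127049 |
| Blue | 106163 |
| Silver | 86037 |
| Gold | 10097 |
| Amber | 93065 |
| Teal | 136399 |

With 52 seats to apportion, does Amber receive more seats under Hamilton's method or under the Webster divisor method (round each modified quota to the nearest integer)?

Webster

Hamilton: Red 12, Blue 10, Silver 8, Gold 1, Amber 8, Teal 13.
Webster: Red 12, Blue 10, Silver 8, Gold 1, Amber 9, Teal 12.
Amber gets 8 under Hamilton and 9 under Webster.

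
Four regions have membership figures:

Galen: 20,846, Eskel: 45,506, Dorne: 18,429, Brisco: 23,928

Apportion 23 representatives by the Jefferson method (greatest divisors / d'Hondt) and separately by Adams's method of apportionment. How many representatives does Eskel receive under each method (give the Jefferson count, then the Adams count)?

10 and 9

Jefferson: Galen 4, Eskel 10, Dorne 4, Brisco 5.
Adams: Galen 5, Eskel 9, Dorne 4, Brisco 5.
Eskel gets 10 under Jefferson and 9 under Adams.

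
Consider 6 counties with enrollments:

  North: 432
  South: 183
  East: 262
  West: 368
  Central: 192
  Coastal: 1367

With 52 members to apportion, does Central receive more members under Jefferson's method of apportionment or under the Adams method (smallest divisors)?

Adams

Jefferson: North 8, South 3, East 5, West 7, Central 3, Coastal 26.
Adams: North 8, South 4, East 5, West 7, Central 4, Coastal 24.
Central gets 3 under Jefferson and 4 under Adams.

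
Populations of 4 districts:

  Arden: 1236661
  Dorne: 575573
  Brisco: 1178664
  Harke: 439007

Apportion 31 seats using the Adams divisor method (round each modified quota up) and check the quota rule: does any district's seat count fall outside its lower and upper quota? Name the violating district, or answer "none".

Standard quotas: Arden 11.177, Dorne 5.202, Brisco 10.653, Harke 3.968.
Adams allocation: Arden 11, Dorne 5, Brisco 11, Harke 4.
Every allocation lies between the lower and upper quota.

none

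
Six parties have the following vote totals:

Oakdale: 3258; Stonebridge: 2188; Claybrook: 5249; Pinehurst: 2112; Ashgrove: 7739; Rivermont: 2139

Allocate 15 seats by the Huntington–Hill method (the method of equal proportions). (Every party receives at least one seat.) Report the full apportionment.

Oakdale 2; Stonebridge 2; Claybrook 4; Pinehurst 1; Ashgrove 5; Rivermont 1

With divisor 1514: modified quotas Oakdale 2.152, Stonebridge 1.445, Claybrook 3.467, Pinehurst 1.395, Ashgrove 5.112, Rivermont 1.413.
Geometric-mean thresholds: Oakdale √(2·3)=2.449, Stonebridge √(1·2)=1.414, Claybrook √(3·4)=3.464, Pinehurst √(1·2)=1.414, Ashgrove √(5·6)=5.477, Rivermont √(1·2)=1.414.
Each quota rounded against its threshold gives Oakdale 2, Stonebridge 2, Claybrook 4, Pinehurst 1, Ashgrove 5, Rivermont 1 (total 15).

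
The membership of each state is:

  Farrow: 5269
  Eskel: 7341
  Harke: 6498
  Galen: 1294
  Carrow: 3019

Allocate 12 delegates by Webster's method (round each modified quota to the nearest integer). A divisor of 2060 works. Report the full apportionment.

Farrow=3; Eskel=4; Harke=3; Galen=1; Carrow=1

With modified divisor 2060: modified quotas Farrow 2.558, Eskel 3.564, Harke 3.154, Galen 0.628, Carrow 1.466.
Rounding to the nearest integer: Farrow 3, Eskel 4, Harke 3, Galen 1, Carrow 1 (total 12).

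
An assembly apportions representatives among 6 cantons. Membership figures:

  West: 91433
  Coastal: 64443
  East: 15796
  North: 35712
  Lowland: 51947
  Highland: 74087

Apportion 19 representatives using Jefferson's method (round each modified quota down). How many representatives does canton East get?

Standard divisor 333418/19 ≈ 17548.316; standard quotas: West 5.210, Coastal 3.672, East 0.900, North 2.035, Lowland 2.960, Highland 4.222.
Rounding down gives 5, 3, 0, 2, 2, 4 = 16 seats, so the divisor must be adjusted.
With modified divisor 15406: modified quotas West 5.935, Coastal 4.183, East 1.025, North 2.318, Lowland 3.372, Highland 4.809.
Rounding down: West 5, Coastal 4, East 1, North 2, Lowland 3, Highland 4 (total 19).
East receives 1.

1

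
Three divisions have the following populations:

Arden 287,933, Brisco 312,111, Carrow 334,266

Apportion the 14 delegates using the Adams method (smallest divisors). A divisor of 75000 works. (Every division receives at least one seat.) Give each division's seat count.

With modified divisor 75000: modified quotas Arden 3.839, Brisco 4.161, Carrow 4.457.
Rounding up: Arden 4, Brisco 5, Carrow 5 (total 14).

Arden: 4, Brisco: 5, Carrow: 5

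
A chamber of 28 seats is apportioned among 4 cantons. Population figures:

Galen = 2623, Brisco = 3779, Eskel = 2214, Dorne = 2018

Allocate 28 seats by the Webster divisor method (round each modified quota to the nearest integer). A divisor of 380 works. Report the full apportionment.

Galen 7, Brisco 10, Eskel 6, Dorne 5

With modified divisor 380: modified quotas Galen 6.903, Brisco 9.945, Eskel 5.826, Dorne 5.311.
Rounding to the nearest integer: Galen 7, Brisco 10, Eskel 6, Dorne 5 (total 28).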